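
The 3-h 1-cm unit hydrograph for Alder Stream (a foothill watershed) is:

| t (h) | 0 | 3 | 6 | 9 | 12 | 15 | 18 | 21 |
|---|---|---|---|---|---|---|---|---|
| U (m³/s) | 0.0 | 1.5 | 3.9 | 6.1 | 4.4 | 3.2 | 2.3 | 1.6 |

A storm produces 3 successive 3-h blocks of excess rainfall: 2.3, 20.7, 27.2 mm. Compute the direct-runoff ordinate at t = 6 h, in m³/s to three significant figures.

Q ≈ 4.00 m³/s

By discrete convolution, Q_j = Σ (P_i / 10 mm) · U_{j−i}.
At t = 6 h (j=2): Q = (2.3/10)·3.9 + (20.7/10)·1.5 + (27.2/10)·0.0 = 4.00 m³/s.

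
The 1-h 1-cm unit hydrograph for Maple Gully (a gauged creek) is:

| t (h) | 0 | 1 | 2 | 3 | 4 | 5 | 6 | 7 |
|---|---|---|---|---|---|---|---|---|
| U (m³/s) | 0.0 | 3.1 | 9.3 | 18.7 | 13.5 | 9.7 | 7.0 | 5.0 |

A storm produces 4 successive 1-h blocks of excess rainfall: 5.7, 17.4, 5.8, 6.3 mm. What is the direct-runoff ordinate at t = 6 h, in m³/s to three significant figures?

Q ≈ 40.5 m³/s

By discrete convolution, Q_j = Σ (P_i / 10 mm) · U_{j−i}.
At t = 6 h (j=6): Q = (5.7/10)·7.0 + (17.4/10)·9.7 + (5.8/10)·13.5 + (6.3/10)·18.7 = 40.5 m³/s.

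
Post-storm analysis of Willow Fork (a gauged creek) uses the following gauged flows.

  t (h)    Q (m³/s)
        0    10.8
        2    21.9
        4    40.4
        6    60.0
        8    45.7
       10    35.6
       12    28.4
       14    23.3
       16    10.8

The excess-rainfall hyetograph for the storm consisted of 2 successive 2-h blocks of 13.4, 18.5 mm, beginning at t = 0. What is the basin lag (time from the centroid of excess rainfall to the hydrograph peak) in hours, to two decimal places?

t_L ≈ 3.84 h

Centroid of excess rainfall: t_c = Σ P_i·t̄_i / ΣP_i = 2.1599 h (block centres at 1, 3 h).
Hydrograph peak occurs at t = 6 h, so basin lag t_L = 6 − 2.1599 = 3.84 h.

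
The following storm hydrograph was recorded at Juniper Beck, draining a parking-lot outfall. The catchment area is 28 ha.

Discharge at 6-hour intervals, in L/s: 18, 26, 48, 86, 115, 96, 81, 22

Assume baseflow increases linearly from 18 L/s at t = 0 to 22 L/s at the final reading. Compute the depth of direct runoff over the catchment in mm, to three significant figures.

d ≈ 25.6 mm

Direct runoff: 0.00, 7.43, 28.86, 66.29, 94.71, 75.14, 59.57, 0.00 L/s; ΣQ_DR = 332.0 L/s.
V = ΣQ_DR · Δt = 332.0 × 21600 s = 7.171 × 10^6 L.
Over A = 28 ha, depth = V / A = 25.6 mm.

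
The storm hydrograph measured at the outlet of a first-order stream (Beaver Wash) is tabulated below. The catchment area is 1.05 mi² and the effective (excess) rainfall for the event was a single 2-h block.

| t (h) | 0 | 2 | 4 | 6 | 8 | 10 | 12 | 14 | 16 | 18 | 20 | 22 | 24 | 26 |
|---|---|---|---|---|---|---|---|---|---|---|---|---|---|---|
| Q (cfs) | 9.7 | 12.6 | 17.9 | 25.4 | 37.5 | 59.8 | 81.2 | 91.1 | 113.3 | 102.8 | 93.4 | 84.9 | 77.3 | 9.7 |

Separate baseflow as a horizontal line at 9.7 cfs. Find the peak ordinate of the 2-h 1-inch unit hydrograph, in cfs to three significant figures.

U_p ≈ 51.6 cfs

Direct runoff: 0.0, 2.9, 8.2, 15.7, 27.8, 50.1, 71.5, 81.4, 103.6, 93.1, 83.7, 75.2, 67.6, 0.0 cfs; ΣQ_DR = 680.8 cfs, peak = 103.6 cfs.
Runoff depth d = ΣQ_DR·Δt / A = 680.8 × 7200 / (1.05 mi²) = 2.009 in.
The 1-inch UH is the DRH scaled by (1 in)/d, so U_p = 103.6 × 1/2.009 = 51.6 cfs.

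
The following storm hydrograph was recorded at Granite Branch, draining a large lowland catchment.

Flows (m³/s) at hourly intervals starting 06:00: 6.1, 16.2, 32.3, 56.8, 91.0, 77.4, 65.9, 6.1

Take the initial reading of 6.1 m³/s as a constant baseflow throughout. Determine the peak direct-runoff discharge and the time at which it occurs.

Q_p = 84.9 m³/s at t = 10:00

Subtracting baseflow gives direct-runoff ordinates: 0.0, 10.1, 26.2, 50.7, 84.9, 71.3, 59.8, 0.0 m³/s.
The maximum is 84.9 m³/s, occurring at the reading for t = 10:00.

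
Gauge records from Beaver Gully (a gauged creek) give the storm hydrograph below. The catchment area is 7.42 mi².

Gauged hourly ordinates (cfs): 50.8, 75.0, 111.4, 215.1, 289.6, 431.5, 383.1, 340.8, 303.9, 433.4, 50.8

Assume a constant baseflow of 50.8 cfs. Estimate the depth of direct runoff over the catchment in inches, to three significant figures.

Direct runoff: 0.0, 24.2, 60.6, 164.3, 238.8, 380.7, 332.3, 290.0, 253.1, 382.6, 0.0 cfs; ΣQ_DR = 2127 cfs.
V = ΣQ_DR · Δt = 2127 × 3600 s = 7.656 × 10^6 ft³.
Over A = 7.42 mi², depth = V / A = 0.444 in.

d ≈ 0.444 in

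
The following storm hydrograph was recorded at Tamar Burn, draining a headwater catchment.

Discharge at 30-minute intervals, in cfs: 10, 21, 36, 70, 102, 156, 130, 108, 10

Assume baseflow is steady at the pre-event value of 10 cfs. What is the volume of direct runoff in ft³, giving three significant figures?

V ≈ 9.95 × 10^5 ft³

Direct-runoff ordinates (Q − Q_b): 0.0, 11.0, 26.0, 60.0, 92.0, 146.0, 120.0, 98.0, 0.0 cfs.
ΣQ_DR = 553.0 cfs.
With Δt = 0.5 h = 1800 s, V = ΣQ_DR · Δt = 553.0 × 1800 = 9.95 × 10^5 ft³.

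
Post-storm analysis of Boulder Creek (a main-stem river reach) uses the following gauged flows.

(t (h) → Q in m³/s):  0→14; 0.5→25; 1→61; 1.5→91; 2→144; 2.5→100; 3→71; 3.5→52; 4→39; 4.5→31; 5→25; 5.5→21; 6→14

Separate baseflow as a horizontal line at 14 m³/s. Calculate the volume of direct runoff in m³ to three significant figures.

V ≈ 9.11 × 10^5 m³

Direct-runoff ordinates (Q − Q_b): 0.0, 11.0, 47.0, 77.0, 130.0, 86.0, 57.0, 38.0, 25.0, 17.0, 11.0, 7.0, 0.0 m³/s.
ΣQ_DR = 506.0 m³/s.
With Δt = 0.5 h = 1800 s, V = ΣQ_DR · Δt = 506.0 × 1800 = 9.11 × 10^5 m³.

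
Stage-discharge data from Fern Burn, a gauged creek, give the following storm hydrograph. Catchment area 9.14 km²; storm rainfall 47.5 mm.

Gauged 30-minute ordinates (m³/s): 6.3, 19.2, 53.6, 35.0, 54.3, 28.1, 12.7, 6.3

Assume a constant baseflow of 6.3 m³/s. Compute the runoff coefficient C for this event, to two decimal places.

C ≈ 0.68

ΣQ_DR = 165.1 m³/s; V = ΣQ_DR·Δt = 2.972 × 10^5 m³.
Runoff depth d = V / A = 32.51 mm.
C = d / P = 32.51 / 47.5 = 0.68.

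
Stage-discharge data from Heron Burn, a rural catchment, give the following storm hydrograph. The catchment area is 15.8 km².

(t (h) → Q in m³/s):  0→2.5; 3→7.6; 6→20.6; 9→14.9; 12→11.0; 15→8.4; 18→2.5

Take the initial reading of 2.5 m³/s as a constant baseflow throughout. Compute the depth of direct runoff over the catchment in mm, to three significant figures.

d ≈ 34.2 mm

Direct runoff: 0.0, 5.1, 18.1, 12.4, 8.5, 5.9, 0.0 m³/s; ΣQ_DR = 50.00 m³/s.
V = ΣQ_DR · Δt = 50.00 × 10800 s = 5.400 × 10^5 m³.
Over A = 15.8 km², depth = V / A = 34.2 mm.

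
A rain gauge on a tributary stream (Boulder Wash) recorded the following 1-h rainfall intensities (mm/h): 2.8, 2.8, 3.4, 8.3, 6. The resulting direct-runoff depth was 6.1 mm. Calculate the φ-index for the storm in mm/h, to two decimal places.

φ ≈ 4.10 mm/h

Only the 2 blocks with intensity above φ contribute runoff: 8.3, 6 mm/h.
Σ(I−φ)·Δt = d  ⇒  (8.3+6 − 2φ)·1 = 6.1
φ = (14.30 − 6.1/1) / 2 = 4.10 mm/h.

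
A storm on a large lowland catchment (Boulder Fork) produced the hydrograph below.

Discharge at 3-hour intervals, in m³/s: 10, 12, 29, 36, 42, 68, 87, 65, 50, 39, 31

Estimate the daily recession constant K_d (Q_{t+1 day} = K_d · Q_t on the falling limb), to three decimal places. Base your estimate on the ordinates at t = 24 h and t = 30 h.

Between t = 24 h and t = 30 h the flow falls from 50 to 31 m³/s over 2×3 h = 6 h.
Per-interval ratio K = (31/50)^(1/2) = 0.7874; K_d = K^(24/3) = 0.148.

K_d ≈ 0.148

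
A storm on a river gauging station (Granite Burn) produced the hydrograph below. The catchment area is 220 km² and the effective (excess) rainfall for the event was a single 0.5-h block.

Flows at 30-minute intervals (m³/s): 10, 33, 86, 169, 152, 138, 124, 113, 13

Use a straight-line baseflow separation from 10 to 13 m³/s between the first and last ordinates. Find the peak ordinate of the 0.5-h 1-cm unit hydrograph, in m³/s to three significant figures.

U_p ≈ 263 m³/s

Direct runoff: 0.00, 22.62, 75.25, 157.88, 140.50, 126.12, 111.75, 100.38, 0.00 m³/s; ΣQ_DR = 734.5 m³/s, peak = 157.88 m³/s.
Runoff depth d = ΣQ_DR·Δt / A = 734.5 × 1800 / (220 km²) = 6.010 mm.
The 1-cm UH is the DRH scaled by (10 mm)/d, so U_p = 157.88 × 10/6.010 = 263 m³/s.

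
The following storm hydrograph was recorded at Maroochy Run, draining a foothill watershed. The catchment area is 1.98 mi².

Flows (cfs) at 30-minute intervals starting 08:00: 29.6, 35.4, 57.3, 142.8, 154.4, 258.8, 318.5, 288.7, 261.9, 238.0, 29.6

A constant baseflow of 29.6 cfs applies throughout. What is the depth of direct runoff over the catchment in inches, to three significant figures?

d ≈ 0.583 in

Direct runoff: 0.0, 5.8, 27.7, 113.2, 124.8, 229.2, 288.9, 259.1, 232.3, 208.4, 0.0 cfs; ΣQ_DR = 1489 cfs.
V = ΣQ_DR · Δt = 1489 × 1800 s = 2.681 × 10^6 ft³.
Over A = 1.98 mi², depth = V / A = 0.583 in.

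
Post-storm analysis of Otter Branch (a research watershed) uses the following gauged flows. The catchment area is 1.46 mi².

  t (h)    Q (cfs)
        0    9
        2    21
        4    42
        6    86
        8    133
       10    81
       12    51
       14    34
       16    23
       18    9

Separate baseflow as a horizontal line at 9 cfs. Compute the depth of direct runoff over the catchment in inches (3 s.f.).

d ≈ 0.847 in

Direct runoff: 0.0, 12.0, 33.0, 77.0, 124.0, 72.0, 42.0, 25.0, 14.0, 0.0 cfs; ΣQ_DR = 399.0 cfs.
V = ΣQ_DR · Δt = 399.0 × 7200 s = 2.873 × 10^6 ft³.
Over A = 1.46 mi², depth = V / A = 0.847 in.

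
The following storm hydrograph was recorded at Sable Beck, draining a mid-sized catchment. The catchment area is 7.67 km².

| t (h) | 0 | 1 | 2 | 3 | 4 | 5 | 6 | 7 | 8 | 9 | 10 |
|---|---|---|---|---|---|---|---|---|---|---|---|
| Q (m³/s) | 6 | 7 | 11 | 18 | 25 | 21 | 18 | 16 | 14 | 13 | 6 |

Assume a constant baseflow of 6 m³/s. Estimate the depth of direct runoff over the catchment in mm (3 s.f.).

d ≈ 41.8 mm

Direct runoff: 0.0, 1.0, 5.0, 12.0, 19.0, 15.0, 12.0, 10.0, 8.0, 7.0, 0.0 m³/s; ΣQ_DR = 89.00 m³/s.
V = ΣQ_DR · Δt = 89.00 × 3600 s = 3.204 × 10^5 m³.
Over A = 7.67 km², depth = V / A = 41.8 mm.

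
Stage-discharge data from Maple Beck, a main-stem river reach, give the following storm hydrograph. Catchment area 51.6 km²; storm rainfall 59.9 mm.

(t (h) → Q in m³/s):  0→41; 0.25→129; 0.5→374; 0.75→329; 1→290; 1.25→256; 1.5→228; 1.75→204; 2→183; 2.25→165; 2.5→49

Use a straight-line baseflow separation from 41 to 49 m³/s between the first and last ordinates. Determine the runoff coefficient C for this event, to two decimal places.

ΣQ_DR = 1753 m³/s; V = ΣQ_DR·Δt = 1.578 × 10^6 m³.
Runoff depth d = V / A = 30.58 mm.
C = d / P = 30.58 / 59.9 = 0.51.

C ≈ 0.51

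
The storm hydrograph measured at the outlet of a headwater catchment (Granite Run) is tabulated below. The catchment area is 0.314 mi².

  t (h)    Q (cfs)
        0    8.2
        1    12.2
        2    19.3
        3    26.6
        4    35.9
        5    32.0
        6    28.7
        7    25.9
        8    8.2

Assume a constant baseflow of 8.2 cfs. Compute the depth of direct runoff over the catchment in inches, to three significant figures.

Direct runoff: 0.0, 4.0, 11.1, 18.4, 27.7, 23.8, 20.5, 17.7, 0.0 cfs; ΣQ_DR = 123.2 cfs.
V = ΣQ_DR · Δt = 123.2 × 3600 s = 4.435 × 10^5 ft³.
Over A = 0.314 mi², depth = V / A = 0.608 in.

d ≈ 0.608 in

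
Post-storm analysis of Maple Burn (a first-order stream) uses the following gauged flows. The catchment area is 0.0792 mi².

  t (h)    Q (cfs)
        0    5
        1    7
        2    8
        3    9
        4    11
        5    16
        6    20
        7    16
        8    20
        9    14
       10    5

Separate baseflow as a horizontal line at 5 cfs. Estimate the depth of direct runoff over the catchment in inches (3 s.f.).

d ≈ 1.49 in

Direct runoff: 0.0, 2.0, 3.0, 4.0, 6.0, 11.0, 15.0, 11.0, 15.0, 9.0, 0.0 cfs; ΣQ_DR = 76.00 cfs.
V = ΣQ_DR · Δt = 76.00 × 3600 s = 2.736 × 10^5 ft³.
Over A = 0.0792 mi², depth = V / A = 1.49 in.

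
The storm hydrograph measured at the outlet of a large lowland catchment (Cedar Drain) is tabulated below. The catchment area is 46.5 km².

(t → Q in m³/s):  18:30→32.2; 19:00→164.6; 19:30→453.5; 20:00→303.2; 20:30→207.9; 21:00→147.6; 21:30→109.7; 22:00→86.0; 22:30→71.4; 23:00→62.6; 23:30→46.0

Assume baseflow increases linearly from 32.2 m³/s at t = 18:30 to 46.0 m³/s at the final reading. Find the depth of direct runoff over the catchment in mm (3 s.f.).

d ≈ 48.6 mm

Direct runoff: 0.00, 131.02, 418.54, 266.86, 170.18, 108.50, 69.22, 44.14, 28.16, 17.98, 0.00 m³/s; ΣQ_DR = 1255 m³/s.
V = ΣQ_DR · Δt = 1255 × 1800 s = 2.258 × 10^6 m³.
Over A = 46.5 km², depth = V / A = 48.6 mm.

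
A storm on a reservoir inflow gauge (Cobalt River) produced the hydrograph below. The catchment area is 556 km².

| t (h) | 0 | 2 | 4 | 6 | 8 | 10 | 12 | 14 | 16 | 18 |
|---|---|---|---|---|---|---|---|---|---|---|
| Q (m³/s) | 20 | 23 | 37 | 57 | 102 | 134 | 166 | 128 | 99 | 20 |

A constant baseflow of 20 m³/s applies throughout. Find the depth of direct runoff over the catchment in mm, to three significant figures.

d ≈ 7.59 mm

Direct runoff: 0.0, 3.0, 17.0, 37.0, 82.0, 114.0, 146.0, 108.0, 79.0, 0.0 m³/s; ΣQ_DR = 586.0 m³/s.
V = ΣQ_DR · Δt = 586.0 × 7200 s = 4.219 × 10^6 m³.
Over A = 556 km², depth = V / A = 7.59 mm.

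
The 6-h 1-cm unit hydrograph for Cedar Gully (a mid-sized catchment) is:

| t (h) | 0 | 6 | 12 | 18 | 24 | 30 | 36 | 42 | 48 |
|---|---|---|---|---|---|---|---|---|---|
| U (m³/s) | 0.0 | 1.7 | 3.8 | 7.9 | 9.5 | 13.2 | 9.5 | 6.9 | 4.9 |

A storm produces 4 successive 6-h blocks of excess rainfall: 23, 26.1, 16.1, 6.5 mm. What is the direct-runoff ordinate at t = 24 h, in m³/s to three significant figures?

By discrete convolution, Q_j = Σ (P_i / 10 mm) · U_{j−i}.
At t = 24 h (j=4): Q = (23/10)·9.5 + (26.1/10)·7.9 + (16.1/10)·3.8 + (6.5/10)·1.7 = 49.7 m³/s.

Q ≈ 49.7 m³/s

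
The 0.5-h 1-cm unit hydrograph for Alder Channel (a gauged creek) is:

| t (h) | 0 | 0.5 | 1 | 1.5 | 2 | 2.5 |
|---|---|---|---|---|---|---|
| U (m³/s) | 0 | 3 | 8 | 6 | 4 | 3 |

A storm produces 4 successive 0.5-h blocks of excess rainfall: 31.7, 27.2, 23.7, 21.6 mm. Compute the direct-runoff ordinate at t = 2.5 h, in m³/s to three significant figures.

Q ≈ 51.9 m³/s

By discrete convolution, Q_j = Σ (P_i / 10 mm) · U_{j−i}.
At t = 2.5 h (j=5): Q = (31.7/10)·3 + (27.2/10)·4 + (23.7/10)·6 + (21.6/10)·8 = 51.9 m³/s.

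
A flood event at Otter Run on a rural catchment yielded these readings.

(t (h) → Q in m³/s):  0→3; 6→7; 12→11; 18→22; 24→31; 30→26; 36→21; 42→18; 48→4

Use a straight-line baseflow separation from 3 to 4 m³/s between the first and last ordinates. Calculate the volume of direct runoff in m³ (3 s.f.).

Direct-runoff ordinates (Q − Q_b): 0.00, 3.88, 7.75, 18.62, 27.50, 22.38, 17.25, 14.12, 0.00 m³/s.
ΣQ_DR = 111.5 m³/s.
With Δt = 6 h = 21600 s, V = ΣQ_DR · Δt = 111.5 × 21600 = 2.41 × 10^6 m³.

V ≈ 2.41 × 10^6 m³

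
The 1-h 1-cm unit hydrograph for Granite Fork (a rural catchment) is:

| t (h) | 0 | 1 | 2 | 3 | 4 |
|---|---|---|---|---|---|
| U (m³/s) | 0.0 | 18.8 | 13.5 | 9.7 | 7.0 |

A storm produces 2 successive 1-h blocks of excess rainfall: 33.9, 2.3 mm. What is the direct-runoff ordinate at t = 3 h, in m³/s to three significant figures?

By discrete convolution, Q_j = Σ (P_i / 10 mm) · U_{j−i}.
At t = 3 h (j=3): Q = (33.9/10)·9.7 + (2.3/10)·13.5 = 36.0 m³/s.

Q ≈ 36.0 m³/s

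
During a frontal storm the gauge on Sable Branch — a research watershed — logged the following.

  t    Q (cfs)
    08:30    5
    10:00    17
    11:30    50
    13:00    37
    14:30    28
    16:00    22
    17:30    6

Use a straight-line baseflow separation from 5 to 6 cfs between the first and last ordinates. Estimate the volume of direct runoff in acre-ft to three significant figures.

Direct-runoff ordinates (Q − Q_b): 0.00, 11.83, 44.67, 31.50, 22.33, 16.17, 0.00 cfs.
ΣQ_DR = 126.5 cfs.
With Δt = 1.5 h = 5400 s, V = ΣQ_DR · Δt = 126.5 × 5400 = 6.83 × 10^5 ft³ = 15.7 acre-ft.

V ≈ 15.7 acre-ft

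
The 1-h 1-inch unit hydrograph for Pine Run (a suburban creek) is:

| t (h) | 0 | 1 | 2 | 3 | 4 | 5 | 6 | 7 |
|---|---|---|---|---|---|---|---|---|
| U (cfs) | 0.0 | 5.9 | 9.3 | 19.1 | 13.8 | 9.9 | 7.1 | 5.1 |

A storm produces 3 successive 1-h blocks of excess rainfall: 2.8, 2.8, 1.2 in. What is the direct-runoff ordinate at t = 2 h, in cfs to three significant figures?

By discrete convolution, Q_j = Σ (P_i / 1 in) · U_{j−i}.
At t = 2 h (j=2): Q = (2.8/1)·9.3 + (2.8/1)·5.9 + (1.2/1)·0.0 = 42.6 cfs.

Q ≈ 42.6 cfs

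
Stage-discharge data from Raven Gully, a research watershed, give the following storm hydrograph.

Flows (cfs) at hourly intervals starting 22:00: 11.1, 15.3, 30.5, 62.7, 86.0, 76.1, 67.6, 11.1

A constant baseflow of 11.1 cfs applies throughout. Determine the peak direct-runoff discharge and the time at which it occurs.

Q_p = 74.9 cfs at t = 02:00

Subtracting baseflow gives direct-runoff ordinates: 0.0, 4.2, 19.4, 51.6, 74.9, 65.0, 56.5, 0.0 cfs.
The maximum is 74.9 cfs, occurring at the reading for t = 02:00.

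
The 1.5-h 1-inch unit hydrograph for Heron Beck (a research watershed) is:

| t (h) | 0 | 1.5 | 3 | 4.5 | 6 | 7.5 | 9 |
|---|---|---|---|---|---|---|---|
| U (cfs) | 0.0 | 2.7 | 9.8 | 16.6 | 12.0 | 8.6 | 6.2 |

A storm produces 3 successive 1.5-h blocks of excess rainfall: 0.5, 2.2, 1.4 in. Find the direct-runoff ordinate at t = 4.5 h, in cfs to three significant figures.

By discrete convolution, Q_j = Σ (P_i / 1 in) · U_{j−i}.
At t = 4.5 h (j=3): Q = (0.5/1)·16.6 + (2.2/1)·9.8 + (1.4/1)·2.7 = 33.6 cfs.

Q ≈ 33.6 cfs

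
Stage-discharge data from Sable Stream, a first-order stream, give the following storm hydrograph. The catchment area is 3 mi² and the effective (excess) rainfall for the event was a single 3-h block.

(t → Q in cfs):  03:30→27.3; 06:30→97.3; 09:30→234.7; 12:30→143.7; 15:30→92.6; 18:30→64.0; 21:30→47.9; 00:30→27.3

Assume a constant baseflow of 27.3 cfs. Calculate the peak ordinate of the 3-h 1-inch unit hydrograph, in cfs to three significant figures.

U_p ≈ 259 cfs

Direct runoff: 0.0, 70.0, 207.4, 116.4, 65.3, 36.7, 20.6, 0.0 cfs; ΣQ_DR = 516.4 cfs, peak = 207.4 cfs.
Runoff depth d = ΣQ_DR·Δt / A = 516.4 × 10800 / (3 mi²) = 0.8002 in.
The 1-inch UH is the DRH scaled by (1 in)/d, so U_p = 207.4 × 1/0.8002 = 259 cfs.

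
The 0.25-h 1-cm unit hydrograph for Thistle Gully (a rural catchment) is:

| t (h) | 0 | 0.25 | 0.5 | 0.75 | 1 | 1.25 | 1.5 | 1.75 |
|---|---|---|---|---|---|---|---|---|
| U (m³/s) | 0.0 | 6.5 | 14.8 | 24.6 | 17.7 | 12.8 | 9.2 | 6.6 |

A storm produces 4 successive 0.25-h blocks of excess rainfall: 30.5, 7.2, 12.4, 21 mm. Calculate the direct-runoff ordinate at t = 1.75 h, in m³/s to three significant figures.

Q ≈ 79.8 m³/s

By discrete convolution, Q_j = Σ (P_i / 10 mm) · U_{j−i}.
At t = 1.75 h (j=7): Q = (30.5/10)·6.6 + (7.2/10)·9.2 + (12.4/10)·12.8 + (21/10)·17.7 = 79.8 m³/s.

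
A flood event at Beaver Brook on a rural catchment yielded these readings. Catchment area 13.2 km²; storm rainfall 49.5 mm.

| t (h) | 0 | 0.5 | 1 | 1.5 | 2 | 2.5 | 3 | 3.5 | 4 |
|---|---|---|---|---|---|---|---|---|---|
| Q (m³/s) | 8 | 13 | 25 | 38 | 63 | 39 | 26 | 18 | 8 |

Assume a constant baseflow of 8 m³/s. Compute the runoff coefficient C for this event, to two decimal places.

C ≈ 0.46

ΣQ_DR = 166.0 m³/s; V = ΣQ_DR·Δt = 2.988 × 10^5 m³.
Runoff depth d = V / A = 22.64 mm.
C = d / P = 22.64 / 49.5 = 0.46.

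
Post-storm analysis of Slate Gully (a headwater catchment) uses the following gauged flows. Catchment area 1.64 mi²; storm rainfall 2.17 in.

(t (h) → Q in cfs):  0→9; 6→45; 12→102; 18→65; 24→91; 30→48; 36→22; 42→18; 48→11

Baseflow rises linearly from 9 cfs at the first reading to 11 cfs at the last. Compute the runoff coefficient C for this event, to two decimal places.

ΣQ_DR = 321.0 cfs; V = ΣQ_DR·Δt = 6.934 × 10^6 ft³.
Runoff depth d = V / A = 1.820 in.
C = d / P = 1.820 / 2.17 = 0.84.

C ≈ 0.84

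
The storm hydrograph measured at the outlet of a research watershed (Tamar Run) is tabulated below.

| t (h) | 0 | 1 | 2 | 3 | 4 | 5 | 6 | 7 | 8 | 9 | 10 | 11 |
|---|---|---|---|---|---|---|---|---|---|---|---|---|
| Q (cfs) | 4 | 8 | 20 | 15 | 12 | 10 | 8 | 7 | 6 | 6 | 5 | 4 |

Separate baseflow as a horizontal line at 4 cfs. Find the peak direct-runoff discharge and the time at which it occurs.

Subtracting baseflow gives direct-runoff ordinates: 0.0, 4.0, 16.0, 11.0, 8.0, 6.0, 4.0, 3.0, 2.0, 2.0, 1.0, 0.0 cfs.
The maximum is 16.0 cfs, occurring at the reading for t = 2 h.

Q_p = 16.0 cfs at t = 2 h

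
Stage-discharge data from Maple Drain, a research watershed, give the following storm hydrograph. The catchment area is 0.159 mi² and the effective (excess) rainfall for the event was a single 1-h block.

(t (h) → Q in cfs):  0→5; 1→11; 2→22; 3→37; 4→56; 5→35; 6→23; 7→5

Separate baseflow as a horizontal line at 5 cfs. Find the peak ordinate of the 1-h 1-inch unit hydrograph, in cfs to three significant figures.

Direct runoff: 0.0, 6.0, 17.0, 32.0, 51.0, 30.0, 18.0, 0.0 cfs; ΣQ_DR = 154.0 cfs, peak = 51.0 cfs.
Runoff depth d = ΣQ_DR·Δt / A = 154.0 × 3600 / (0.159 mi²) = 1.501 in.
The 1-inch UH is the DRH scaled by (1 in)/d, so U_p = 51.0 × 1/1.501 = 34.0 cfs.

U_p ≈ 34.0 cfs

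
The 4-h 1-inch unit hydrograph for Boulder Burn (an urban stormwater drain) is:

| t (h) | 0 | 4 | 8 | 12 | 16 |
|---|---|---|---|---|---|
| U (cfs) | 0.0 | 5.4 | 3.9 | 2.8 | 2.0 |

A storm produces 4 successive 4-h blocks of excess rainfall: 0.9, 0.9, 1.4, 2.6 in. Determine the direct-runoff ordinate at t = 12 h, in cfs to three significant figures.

Q ≈ 13.6 cfs

By discrete convolution, Q_j = Σ (P_i / 1 in) · U_{j−i}.
At t = 12 h (j=3): Q = (0.9/1)·2.8 + (0.9/1)·3.9 + (1.4/1)·5.4 + (2.6/1)·0.0 = 13.6 cfs.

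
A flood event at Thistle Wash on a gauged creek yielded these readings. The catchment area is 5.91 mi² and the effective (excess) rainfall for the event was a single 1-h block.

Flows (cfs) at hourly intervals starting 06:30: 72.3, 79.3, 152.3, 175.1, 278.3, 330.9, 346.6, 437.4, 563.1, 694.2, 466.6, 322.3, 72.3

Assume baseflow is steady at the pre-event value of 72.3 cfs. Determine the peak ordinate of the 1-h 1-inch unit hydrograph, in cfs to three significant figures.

U_p ≈ 777 cfs

Direct runoff: 0.0, 7.0, 80.0, 102.8, 206.0, 258.6, 274.3, 365.1, 490.8, 621.9, 394.3, 250.0, 0.0 cfs; ΣQ_DR = 3051 cfs, peak = 621.9 cfs.
Runoff depth d = ΣQ_DR·Δt / A = 3051 × 3600 / (5.91 mi²) = 0.7999 in.
The 1-inch UH is the DRH scaled by (1 in)/d, so U_p = 621.9 × 1/0.7999 = 777 cfs.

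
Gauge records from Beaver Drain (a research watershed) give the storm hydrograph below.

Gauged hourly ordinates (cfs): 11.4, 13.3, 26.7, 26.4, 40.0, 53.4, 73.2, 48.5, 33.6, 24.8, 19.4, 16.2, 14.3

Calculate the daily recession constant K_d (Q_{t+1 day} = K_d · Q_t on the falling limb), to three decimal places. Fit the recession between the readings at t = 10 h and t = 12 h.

Between t = 10 h and t = 12 h the flow falls from 19.4 to 14.3 cfs over 2×1 h = 2 h.
Per-interval ratio K = (14.3/19.4)^(1/2) = 0.8586; K_d = K^(24/1) = 0.026.

K_d ≈ 0.026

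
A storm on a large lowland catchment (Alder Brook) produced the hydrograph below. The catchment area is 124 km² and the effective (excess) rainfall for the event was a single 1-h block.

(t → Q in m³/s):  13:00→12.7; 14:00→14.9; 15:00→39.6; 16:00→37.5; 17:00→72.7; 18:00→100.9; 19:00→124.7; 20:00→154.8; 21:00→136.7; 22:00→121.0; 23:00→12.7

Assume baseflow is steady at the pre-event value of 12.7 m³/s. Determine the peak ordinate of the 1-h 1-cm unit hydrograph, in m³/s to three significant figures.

U_p ≈ 71.1 m³/s

Direct runoff: 0.0, 2.2, 26.9, 24.8, 60.0, 88.2, 112.0, 142.1, 124.0, 108.3, 0.0 m³/s; ΣQ_DR = 688.5 m³/s, peak = 142.1 m³/s.
Runoff depth d = ΣQ_DR·Δt / A = 688.5 × 3600 / (124 km²) = 19.99 mm.
The 1-cm UH is the DRH scaled by (10 mm)/d, so U_p = 142.1 × 10/19.99 = 71.1 m³/s.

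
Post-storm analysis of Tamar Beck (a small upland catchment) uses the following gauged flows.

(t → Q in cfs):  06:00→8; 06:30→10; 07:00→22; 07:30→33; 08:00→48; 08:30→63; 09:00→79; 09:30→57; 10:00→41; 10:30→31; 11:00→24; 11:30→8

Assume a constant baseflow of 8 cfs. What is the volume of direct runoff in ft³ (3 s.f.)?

Direct-runoff ordinates (Q − Q_b): 0.0, 2.0, 14.0, 25.0, 40.0, 55.0, 71.0, 49.0, 33.0, 23.0, 16.0, 0.0 cfs.
ΣQ_DR = 328.0 cfs.
With Δt = 0.5 h = 1800 s, V = ΣQ_DR · Δt = 328.0 × 1800 = 5.90 × 10^5 ft³.

V ≈ 5.90 × 10^5 ft³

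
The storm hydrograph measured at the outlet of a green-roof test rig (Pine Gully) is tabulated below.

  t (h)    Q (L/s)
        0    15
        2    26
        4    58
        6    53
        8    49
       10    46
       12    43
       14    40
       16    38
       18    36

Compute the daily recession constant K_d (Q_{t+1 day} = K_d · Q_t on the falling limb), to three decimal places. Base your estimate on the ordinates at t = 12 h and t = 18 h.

K_d ≈ 0.491

Between t = 12 h and t = 18 h the flow falls from 43 to 36 L/s over 3×2 h = 6 h.
Per-interval ratio K = (36/43)^(1/3) = 0.9425; K_d = K^(24/2) = 0.491.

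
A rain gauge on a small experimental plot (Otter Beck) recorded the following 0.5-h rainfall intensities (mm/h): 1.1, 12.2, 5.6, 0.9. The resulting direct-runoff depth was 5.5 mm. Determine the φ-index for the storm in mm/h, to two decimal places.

φ ≈ 3.40 mm/h

Only the 2 blocks with intensity above φ contribute runoff: 12.2, 5.6 mm/h.
Σ(I−φ)·Δt = d  ⇒  (12.2+5.6 − 2φ)·0.5 = 5.5
φ = (17.80 − 5.5/0.5) / 2 = 3.40 mm/h.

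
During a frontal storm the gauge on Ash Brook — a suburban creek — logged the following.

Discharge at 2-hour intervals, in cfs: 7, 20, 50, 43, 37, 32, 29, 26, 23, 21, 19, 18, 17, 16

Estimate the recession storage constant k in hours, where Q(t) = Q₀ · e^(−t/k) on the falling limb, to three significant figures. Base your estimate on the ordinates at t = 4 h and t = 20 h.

k ≈ 16.5 h

On the falling limb, Q drops from 50 to 19 cfs between t = 4 h and t = 20 h (Δt = 16 h).
k = −Δt / ln(Q₂/Q₁) = −16 / ln(19/50) = 16.5 h.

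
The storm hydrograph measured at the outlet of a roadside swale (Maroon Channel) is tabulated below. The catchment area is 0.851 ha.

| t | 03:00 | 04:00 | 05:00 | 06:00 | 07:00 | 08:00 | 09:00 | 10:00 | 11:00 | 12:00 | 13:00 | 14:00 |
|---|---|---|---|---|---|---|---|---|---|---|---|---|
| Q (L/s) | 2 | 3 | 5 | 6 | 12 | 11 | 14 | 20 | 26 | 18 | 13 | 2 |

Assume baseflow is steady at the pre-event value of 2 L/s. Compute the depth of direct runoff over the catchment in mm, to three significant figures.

Direct runoff: 0.0, 1.0, 3.0, 4.0, 10.0, 9.0, 12.0, 18.0, 24.0, 16.0, 11.0, 0.0 L/s; ΣQ_DR = 108.0 L/s.
V = ΣQ_DR · Δt = 108.0 × 3600 s = 3.888 × 10^5 L.
Over A = 0.851 ha, depth = V / A = 45.7 mm.

d ≈ 45.7 mm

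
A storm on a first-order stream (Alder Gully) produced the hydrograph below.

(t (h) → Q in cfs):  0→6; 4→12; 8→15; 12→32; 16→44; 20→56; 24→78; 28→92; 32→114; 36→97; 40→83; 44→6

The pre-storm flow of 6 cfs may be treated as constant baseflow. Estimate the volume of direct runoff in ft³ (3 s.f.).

Direct-runoff ordinates (Q − Q_b): 0.0, 6.0, 9.0, 26.0, 38.0, 50.0, 72.0, 86.0, 108.0, 91.0, 77.0, 0.0 cfs.
ΣQ_DR = 563.0 cfs.
With Δt = 4 h = 14400 s, V = ΣQ_DR · Δt = 563.0 × 14400 = 8.11 × 10^6 ft³.

V ≈ 8.11 × 10^6 ft³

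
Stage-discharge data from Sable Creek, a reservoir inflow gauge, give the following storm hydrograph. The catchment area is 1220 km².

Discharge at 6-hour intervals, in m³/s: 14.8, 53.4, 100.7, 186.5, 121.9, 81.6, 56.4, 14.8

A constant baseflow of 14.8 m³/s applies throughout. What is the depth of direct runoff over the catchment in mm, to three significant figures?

d ≈ 9.06 mm

Direct runoff: 0.0, 38.6, 85.9, 171.7, 107.1, 66.8, 41.6, 0.0 m³/s; ΣQ_DR = 511.7 m³/s.
V = ΣQ_DR · Δt = 511.7 × 21600 s = 1.105 × 10^7 m³.
Over A = 1220 km², depth = V / A = 9.06 mm.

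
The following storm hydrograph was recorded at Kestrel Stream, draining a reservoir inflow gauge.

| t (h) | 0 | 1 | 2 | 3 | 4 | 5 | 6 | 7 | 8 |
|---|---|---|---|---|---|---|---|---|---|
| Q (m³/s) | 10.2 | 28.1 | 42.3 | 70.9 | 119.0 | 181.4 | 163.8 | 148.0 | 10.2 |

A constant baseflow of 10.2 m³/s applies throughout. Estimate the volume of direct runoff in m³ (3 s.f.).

V ≈ 2.46 × 10^6 m³

Direct-runoff ordinates (Q − Q_b): 0.0, 17.9, 32.1, 60.7, 108.8, 171.2, 153.6, 137.8, 0.0 m³/s.
ΣQ_DR = 682.1 m³/s.
With Δt = 1 h = 3600 s, V = ΣQ_DR · Δt = 682.1 × 3600 = 2.46 × 10^6 m³.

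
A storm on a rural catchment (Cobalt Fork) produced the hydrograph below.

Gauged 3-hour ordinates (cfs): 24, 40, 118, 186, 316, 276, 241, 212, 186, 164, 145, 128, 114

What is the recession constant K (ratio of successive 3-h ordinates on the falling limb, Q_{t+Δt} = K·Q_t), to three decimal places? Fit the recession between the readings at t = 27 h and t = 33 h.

K ≈ 0.883

Using the recession-limb readings at t = 27 h and t = 33 h: Q falls from 164 to 128 cfs over 2 intervals.
K = (Q₂/Q₁)^(1/2) = (128/164)^(1/2) = 0.883.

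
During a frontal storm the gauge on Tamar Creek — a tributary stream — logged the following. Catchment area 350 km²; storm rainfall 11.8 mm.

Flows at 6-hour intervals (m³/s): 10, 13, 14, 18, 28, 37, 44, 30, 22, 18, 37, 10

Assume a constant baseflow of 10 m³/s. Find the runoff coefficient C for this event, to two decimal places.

C ≈ 0.84

ΣQ_DR = 161.0 m³/s; V = ΣQ_DR·Δt = 3.478 × 10^6 m³.
Runoff depth d = V / A = 9.936 mm.
C = d / P = 9.936 / 11.8 = 0.84.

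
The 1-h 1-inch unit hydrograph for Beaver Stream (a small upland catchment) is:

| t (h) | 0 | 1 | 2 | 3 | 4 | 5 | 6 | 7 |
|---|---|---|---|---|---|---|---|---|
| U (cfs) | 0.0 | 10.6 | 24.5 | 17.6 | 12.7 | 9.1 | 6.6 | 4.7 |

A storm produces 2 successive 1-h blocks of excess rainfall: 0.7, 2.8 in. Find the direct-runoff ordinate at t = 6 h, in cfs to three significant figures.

By discrete convolution, Q_j = Σ (P_i / 1 in) · U_{j−i}.
At t = 6 h (j=6): Q = (0.7/1)·6.6 + (2.8/1)·9.1 = 30.1 cfs.

Q ≈ 30.1 cfs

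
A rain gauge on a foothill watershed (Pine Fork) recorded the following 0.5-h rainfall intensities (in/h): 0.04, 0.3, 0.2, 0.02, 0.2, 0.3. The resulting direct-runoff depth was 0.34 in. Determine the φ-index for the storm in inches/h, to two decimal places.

φ ≈ 0.08 in/h

Only the 4 blocks with intensity above φ contribute runoff: 0.3, 0.2, 0.2, 0.3 in/h.
Σ(I−φ)·Δt = d  ⇒  (0.3+0.2+0.2+0.3 − 4φ)·0.5 = 0.34
φ = (1.000 − 0.34/0.5) / 4 = 0.08 in/h.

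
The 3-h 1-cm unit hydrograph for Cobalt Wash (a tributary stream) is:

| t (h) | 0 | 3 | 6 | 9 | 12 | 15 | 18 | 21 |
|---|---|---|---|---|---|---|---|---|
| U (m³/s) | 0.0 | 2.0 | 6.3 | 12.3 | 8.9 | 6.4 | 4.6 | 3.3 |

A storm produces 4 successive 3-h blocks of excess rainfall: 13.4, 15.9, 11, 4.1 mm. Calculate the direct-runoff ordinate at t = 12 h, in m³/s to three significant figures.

Q ≈ 39.2 m³/s

By discrete convolution, Q_j = Σ (P_i / 10 mm) · U_{j−i}.
At t = 12 h (j=4): Q = (13.4/10)·8.9 + (15.9/10)·12.3 + (11/10)·6.3 + (4.1/10)·2.0 = 39.2 m³/s.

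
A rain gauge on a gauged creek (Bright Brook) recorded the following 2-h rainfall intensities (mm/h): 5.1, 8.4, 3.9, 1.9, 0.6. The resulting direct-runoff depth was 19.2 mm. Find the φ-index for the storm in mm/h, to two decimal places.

φ ≈ 2.60 mm/h

Only the 3 blocks with intensity above φ contribute runoff: 5.1, 8.4, 3.9 mm/h.
Σ(I−φ)·Δt = d  ⇒  (5.1+8.4+3.9 − 3φ)·2 = 19.2
φ = (17.40 − 19.2/2) / 3 = 2.60 mm/h.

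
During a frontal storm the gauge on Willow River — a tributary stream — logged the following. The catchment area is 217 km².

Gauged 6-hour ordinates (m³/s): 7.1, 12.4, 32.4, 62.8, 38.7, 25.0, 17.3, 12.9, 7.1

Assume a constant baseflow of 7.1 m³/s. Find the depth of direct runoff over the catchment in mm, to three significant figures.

Direct runoff: 0.0, 5.3, 25.3, 55.7, 31.6, 17.9, 10.2, 5.8, 0.0 m³/s; ΣQ_DR = 151.8 m³/s.
V = ΣQ_DR · Δt = 151.8 × 21600 s = 3.279 × 10^6 m³.
Over A = 217 km², depth = V / A = 15.1 mm.

d ≈ 15.1 mm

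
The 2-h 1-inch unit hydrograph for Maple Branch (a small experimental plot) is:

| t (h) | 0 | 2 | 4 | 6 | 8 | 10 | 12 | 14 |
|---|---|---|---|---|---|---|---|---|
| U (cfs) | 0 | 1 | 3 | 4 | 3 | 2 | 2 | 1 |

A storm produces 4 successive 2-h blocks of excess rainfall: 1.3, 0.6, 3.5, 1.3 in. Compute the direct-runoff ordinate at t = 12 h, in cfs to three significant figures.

By discrete convolution, Q_j = Σ (P_i / 1 in) · U_{j−i}.
At t = 12 h (j=6): Q = (1.3/1)·2 + (0.6/1)·2 + (3.5/1)·3 + (1.3/1)·4 = 19.5 cfs.

Q ≈ 19.5 cfs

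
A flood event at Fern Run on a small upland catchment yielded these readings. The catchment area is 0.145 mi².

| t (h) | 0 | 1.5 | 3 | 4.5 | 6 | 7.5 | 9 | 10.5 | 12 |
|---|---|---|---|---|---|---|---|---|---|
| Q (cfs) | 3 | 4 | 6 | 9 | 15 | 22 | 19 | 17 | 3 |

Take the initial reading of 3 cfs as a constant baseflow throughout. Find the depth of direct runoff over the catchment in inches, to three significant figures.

d ≈ 1.14 in

Direct runoff: 0.0, 1.0, 3.0, 6.0, 12.0, 19.0, 16.0, 14.0, 0.0 cfs; ΣQ_DR = 71.00 cfs.
V = ΣQ_DR · Δt = 71.00 × 5400 s = 3.834 × 10^5 ft³.
Over A = 0.145 mi², depth = V / A = 1.14 in.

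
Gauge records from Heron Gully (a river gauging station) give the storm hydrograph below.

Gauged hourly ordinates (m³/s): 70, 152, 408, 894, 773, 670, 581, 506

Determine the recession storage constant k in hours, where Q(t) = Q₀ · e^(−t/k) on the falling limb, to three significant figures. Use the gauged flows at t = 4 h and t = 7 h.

On the falling limb, Q drops from 773 to 506 m³/s between t = 4 h and t = 7 h (Δt = 3 h).
k = −Δt / ln(Q₂/Q₁) = −3 / ln(506/773) = 7.08 h.

k ≈ 7.08 h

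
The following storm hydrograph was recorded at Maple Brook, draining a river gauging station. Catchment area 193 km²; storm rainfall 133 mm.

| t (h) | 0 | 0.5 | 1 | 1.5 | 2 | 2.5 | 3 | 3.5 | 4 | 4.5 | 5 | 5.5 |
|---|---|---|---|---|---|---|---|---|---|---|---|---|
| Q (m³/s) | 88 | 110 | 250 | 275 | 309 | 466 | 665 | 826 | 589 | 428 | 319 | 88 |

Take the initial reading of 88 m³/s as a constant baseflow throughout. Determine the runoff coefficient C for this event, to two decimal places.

ΣQ_DR = 3357 m³/s; V = ΣQ_DR·Δt = 6.043 × 10^6 m³.
Runoff depth d = V / A = 31.31 mm.
C = d / P = 31.31 / 133 = 0.24.

C ≈ 0.24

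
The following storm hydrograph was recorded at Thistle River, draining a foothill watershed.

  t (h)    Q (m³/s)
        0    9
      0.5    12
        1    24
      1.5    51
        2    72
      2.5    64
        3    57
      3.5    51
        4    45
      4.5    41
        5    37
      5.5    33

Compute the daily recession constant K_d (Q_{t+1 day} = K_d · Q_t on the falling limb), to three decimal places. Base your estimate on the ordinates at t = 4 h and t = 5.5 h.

K_d ≈ 0.007

Between t = 4 h and t = 5.5 h the flow falls from 45 to 33 m³/s over 3×0.5 h = 1.5 h.
Per-interval ratio K = (33/45)^(1/3) = 0.9018; K_d = K^(24/0.5) = 0.007.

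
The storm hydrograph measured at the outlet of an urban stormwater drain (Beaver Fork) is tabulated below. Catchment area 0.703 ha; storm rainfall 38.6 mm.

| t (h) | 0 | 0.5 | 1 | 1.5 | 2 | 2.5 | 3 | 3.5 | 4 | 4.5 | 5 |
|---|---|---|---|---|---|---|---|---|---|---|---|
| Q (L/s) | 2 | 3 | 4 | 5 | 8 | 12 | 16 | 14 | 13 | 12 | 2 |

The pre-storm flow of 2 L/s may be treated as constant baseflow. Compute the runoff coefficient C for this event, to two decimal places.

C ≈ 0.46

ΣQ_DR = 69.00 L/s; V = ΣQ_DR·Δt = 1.242 × 10^5 L.
Runoff depth d = V / A = 17.67 mm.
C = d / P = 17.67 / 38.6 = 0.46.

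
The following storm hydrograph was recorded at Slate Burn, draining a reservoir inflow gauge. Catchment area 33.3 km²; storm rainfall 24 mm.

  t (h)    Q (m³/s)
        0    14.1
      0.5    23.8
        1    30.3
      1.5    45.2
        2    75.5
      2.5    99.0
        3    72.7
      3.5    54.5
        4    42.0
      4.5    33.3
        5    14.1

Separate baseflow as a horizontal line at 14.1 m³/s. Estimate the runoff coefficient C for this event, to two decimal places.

ΣQ_DR = 349.4 m³/s; V = ΣQ_DR·Δt = 6.289 × 10^5 m³.
Runoff depth d = V / A = 18.89 mm.
C = d / P = 18.89 / 24 = 0.79.

C ≈ 0.79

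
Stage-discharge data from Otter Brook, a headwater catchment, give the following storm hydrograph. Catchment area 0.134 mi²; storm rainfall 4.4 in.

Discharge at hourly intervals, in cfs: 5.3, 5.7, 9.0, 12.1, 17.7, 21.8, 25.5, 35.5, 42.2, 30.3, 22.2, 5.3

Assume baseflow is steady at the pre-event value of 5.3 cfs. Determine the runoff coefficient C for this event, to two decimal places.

ΣQ_DR = 169.0 cfs; V = ΣQ_DR·Δt = 6.084 × 10^5 ft³.
Runoff depth d = V / A = 1.954 in.
C = d / P = 1.954 / 4.4 = 0.44.

C ≈ 0.44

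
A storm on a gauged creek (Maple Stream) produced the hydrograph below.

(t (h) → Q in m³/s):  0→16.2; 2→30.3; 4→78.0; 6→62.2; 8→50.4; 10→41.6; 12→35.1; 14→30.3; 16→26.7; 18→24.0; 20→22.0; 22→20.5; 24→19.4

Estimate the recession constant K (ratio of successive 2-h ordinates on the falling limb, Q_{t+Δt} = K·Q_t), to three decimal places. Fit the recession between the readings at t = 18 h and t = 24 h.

K ≈ 0.932

Using the recession-limb readings at t = 18 h and t = 24 h: Q falls from 24.0 to 19.4 m³/s over 3 intervals.
K = (Q₂/Q₁)^(1/3) = (19.4/24.0)^(1/3) = 0.932.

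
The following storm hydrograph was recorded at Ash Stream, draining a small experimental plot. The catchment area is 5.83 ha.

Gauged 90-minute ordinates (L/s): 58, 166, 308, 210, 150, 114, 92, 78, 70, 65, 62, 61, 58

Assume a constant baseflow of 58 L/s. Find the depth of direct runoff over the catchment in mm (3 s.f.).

Direct runoff: 0.0, 108.0, 250.0, 152.0, 92.0, 56.0, 34.0, 20.0, 12.0, 7.0, 4.0, 3.0, 0.0 L/s; ΣQ_DR = 738.0 L/s.
V = ΣQ_DR · Δt = 738.0 × 5400 s = 3.985 × 10^6 L.
Over A = 5.83 ha, depth = V / A = 68.4 mm.

d ≈ 68.4 mm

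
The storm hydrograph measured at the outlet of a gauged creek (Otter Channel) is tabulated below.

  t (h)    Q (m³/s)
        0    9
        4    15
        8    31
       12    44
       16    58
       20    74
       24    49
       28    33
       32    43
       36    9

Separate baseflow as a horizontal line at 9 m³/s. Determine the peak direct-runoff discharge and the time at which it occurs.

Q_p = 65.0 m³/s at t = 20 h

Subtracting baseflow gives direct-runoff ordinates: 0.0, 6.0, 22.0, 35.0, 49.0, 65.0, 40.0, 24.0, 34.0, 0.0 m³/s.
The maximum is 65.0 m³/s, occurring at the reading for t = 20 h.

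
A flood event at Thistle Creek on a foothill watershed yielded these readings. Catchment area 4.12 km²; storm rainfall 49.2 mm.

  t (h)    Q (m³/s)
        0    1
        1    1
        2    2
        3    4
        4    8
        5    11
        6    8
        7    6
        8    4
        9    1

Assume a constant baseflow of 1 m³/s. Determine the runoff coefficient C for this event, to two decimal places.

C ≈ 0.64

ΣQ_DR = 36.00 m³/s; V = ΣQ_DR·Δt = 1.296 × 10^5 m³.
Runoff depth d = V / A = 31.46 mm.
C = d / P = 31.46 / 49.2 = 0.64.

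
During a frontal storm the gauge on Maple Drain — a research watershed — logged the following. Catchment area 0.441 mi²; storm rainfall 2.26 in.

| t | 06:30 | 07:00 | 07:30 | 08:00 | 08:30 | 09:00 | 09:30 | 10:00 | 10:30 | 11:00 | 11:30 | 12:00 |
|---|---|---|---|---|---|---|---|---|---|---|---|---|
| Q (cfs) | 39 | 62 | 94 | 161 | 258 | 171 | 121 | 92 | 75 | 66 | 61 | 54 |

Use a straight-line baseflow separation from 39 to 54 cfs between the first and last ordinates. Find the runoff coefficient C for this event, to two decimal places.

C ≈ 0.54

ΣQ_DR = 696.0 cfs; V = ΣQ_DR·Δt = 1.253 × 10^6 ft³.
Runoff depth d = V / A = 1.223 in.
C = d / P = 1.223 / 2.26 = 0.54.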